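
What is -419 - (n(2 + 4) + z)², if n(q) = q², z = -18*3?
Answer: -743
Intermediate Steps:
z = -54
-419 - (n(2 + 4) + z)² = -419 - ((2 + 4)² - 54)² = -419 - (6² - 54)² = -419 - (36 - 54)² = -419 - 1*(-18)² = -419 - 1*324 = -419 - 324 = -743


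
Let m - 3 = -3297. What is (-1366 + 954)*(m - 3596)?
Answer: 2838680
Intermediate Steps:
m = -3294 (m = 3 - 3297 = -3294)
(-1366 + 954)*(m - 3596) = (-1366 + 954)*(-3294 - 3596) = -412*(-6890) = 2838680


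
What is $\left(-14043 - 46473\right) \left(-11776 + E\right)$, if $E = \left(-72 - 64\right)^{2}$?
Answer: $-406667520$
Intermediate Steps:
$E = 18496$ ($E = \left(-72 - 64\right)^{2} = \left(-136\right)^{2} = 18496$)
$\left(-14043 - 46473\right) \left(-11776 + E\right) = \left(-14043 - 46473\right) \left(-11776 + 18496\right) = \left(-60516\right) 6720 = -406667520$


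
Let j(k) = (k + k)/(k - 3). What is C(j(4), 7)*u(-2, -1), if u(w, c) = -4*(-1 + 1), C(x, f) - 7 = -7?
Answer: 0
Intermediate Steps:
j(k) = 2*k/(-3 + k) (j(k) = (2*k)/(-3 + k) = 2*k/(-3 + k))
C(x, f) = 0 (C(x, f) = 7 - 7 = 0)
u(w, c) = 0 (u(w, c) = -4*0 = 0)
C(j(4), 7)*u(-2, -1) = 0*0 = 0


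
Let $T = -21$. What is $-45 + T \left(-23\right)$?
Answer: $438$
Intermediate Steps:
$-45 + T \left(-23\right) = -45 - -483 = -45 + 483 = 438$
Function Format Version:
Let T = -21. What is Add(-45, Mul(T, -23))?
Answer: 438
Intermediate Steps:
Add(-45, Mul(T, -23)) = Add(-45, Mul(-21, -23)) = Add(-45, 483) = 438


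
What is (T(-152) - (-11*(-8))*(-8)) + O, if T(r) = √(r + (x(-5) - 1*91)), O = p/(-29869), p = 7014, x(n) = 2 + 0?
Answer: 3002966/4267 + I*√241 ≈ 703.77 + 15.524*I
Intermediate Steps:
x(n) = 2
O = -1002/4267 (O = 7014/(-29869) = 7014*(-1/29869) = -1002/4267 ≈ -0.23483)
T(r) = √(-89 + r) (T(r) = √(r + (2 - 1*91)) = √(r + (2 - 91)) = √(r - 89) = √(-89 + r))
(T(-152) - (-11*(-8))*(-8)) + O = (√(-89 - 152) - (-11*(-8))*(-8)) - 1002/4267 = (√(-241) - 88*(-8)) - 1002/4267 = (I*√241 - 1*(-704)) - 1002/4267 = (I*√241 + 704) - 1002/4267 = (704 + I*√241) - 1002/4267 = 3002966/4267 + I*√241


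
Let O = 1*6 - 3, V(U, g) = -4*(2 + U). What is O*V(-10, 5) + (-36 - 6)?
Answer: 54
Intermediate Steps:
V(U, g) = -8 - 4*U
O = 3 (O = 6 - 3 = 3)
O*V(-10, 5) + (-36 - 6) = 3*(-8 - 4*(-10)) + (-36 - 6) = 3*(-8 + 40) - 42 = 3*32 - 42 = 96 - 42 = 54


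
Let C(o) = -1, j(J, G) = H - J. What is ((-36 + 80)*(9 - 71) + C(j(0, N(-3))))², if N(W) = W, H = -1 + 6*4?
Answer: 7447441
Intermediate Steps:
H = 23 (H = -1 + 24 = 23)
j(J, G) = 23 - J
((-36 + 80)*(9 - 71) + C(j(0, N(-3))))² = ((-36 + 80)*(9 - 71) - 1)² = (44*(-62) - 1)² = (-2728 - 1)² = (-2729)² = 7447441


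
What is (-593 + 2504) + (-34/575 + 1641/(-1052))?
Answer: 1154984557/604900 ≈ 1909.4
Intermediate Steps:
(-593 + 2504) + (-34/575 + 1641/(-1052)) = 1911 + (-34*1/575 + 1641*(-1/1052)) = 1911 + (-34/575 - 1641/1052) = 1911 - 979343/604900 = 1154984557/604900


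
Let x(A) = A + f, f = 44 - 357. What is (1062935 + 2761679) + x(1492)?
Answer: 3825793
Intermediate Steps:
f = -313
x(A) = -313 + A (x(A) = A - 313 = -313 + A)
(1062935 + 2761679) + x(1492) = (1062935 + 2761679) + (-313 + 1492) = 3824614 + 1179 = 3825793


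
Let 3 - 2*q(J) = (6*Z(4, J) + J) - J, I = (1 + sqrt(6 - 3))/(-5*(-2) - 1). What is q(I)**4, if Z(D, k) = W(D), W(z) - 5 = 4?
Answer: 6765201/16 ≈ 4.2283e+5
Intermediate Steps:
W(z) = 9 (W(z) = 5 + 4 = 9)
Z(D, k) = 9
I = 1/9 + sqrt(3)/9 (I = (1 + sqrt(3))/(10 - 1) = (1 + sqrt(3))/9 = (1 + sqrt(3))*(1/9) = 1/9 + sqrt(3)/9 ≈ 0.30356)
q(J) = -51/2 (q(J) = 3/2 - ((6*9 + J) - J)/2 = 3/2 - ((54 + J) - J)/2 = 3/2 - 1/2*54 = 3/2 - 27 = -51/2)
q(I)**4 = (-51/2)**4 = 6765201/16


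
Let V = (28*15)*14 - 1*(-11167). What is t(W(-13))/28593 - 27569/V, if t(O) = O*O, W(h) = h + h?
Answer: -776756645/487424871 ≈ -1.5936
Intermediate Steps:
W(h) = 2*h
t(O) = O²
V = 17047 (V = 420*14 + 11167 = 5880 + 11167 = 17047)
t(W(-13))/28593 - 27569/V = (2*(-13))²/28593 - 27569/17047 = (-26)²*(1/28593) - 27569*1/17047 = 676*(1/28593) - 27569/17047 = 676/28593 - 27569/17047 = -776756645/487424871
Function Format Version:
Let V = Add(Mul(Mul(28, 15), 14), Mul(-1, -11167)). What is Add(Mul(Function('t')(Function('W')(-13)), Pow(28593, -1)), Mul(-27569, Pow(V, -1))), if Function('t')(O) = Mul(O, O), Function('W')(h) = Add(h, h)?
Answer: Rational(-776756645, 487424871) ≈ -1.5936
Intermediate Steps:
Function('W')(h) = Mul(2, h)
Function('t')(O) = Pow(O, 2)
V = 17047 (V = Add(Mul(420, 14), 11167) = Add(5880, 11167) = 17047)
Add(Mul(Function('t')(Function('W')(-13)), Pow(28593, -1)), Mul(-27569, Pow(V, -1))) = Add(Mul(Pow(Mul(2, -13), 2), Pow(28593, -1)), Mul(-27569, Pow(17047, -1))) = Add(Mul(Pow(-26, 2), Rational(1, 28593)), Mul(-27569, Rational(1, 17047))) = Add(Mul(676, Rational(1, 28593)), Rational(-27569, 17047)) = Add(Rational(676, 28593), Rational(-27569, 17047)) = Rational(-776756645, 487424871)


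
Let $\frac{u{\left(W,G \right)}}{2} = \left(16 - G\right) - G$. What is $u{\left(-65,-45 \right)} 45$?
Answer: $9540$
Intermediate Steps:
$u{\left(W,G \right)} = 32 - 4 G$ ($u{\left(W,G \right)} = 2 \left(\left(16 - G\right) - G\right) = 2 \left(16 - 2 G\right) = 32 - 4 G$)
$u{\left(-65,-45 \right)} 45 = \left(32 - -180\right) 45 = \left(32 + 180\right) 45 = 212 \cdot 45 = 9540$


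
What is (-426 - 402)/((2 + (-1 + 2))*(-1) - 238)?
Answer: 828/241 ≈ 3.4357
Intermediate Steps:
(-426 - 402)/((2 + (-1 + 2))*(-1) - 238) = -828/((2 + 1)*(-1) - 238) = -828/(3*(-1) - 238) = -828/(-3 - 238) = -828/(-241) = -828*(-1/241) = 828/241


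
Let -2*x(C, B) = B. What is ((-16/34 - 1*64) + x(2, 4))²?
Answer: 1276900/289 ≈ 4418.3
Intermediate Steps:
x(C, B) = -B/2
((-16/34 - 1*64) + x(2, 4))² = ((-16/34 - 1*64) - ½*4)² = ((-16*1/34 - 64) - 2)² = ((-8/17 - 64) - 2)² = (-1096/17 - 2)² = (-1130/17)² = 1276900/289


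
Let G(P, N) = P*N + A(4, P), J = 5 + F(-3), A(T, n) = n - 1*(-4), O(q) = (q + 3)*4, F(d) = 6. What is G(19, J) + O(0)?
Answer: 244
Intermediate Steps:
O(q) = 12 + 4*q (O(q) = (3 + q)*4 = 12 + 4*q)
A(T, n) = 4 + n (A(T, n) = n + 4 = 4 + n)
J = 11 (J = 5 + 6 = 11)
G(P, N) = 4 + P + N*P (G(P, N) = P*N + (4 + P) = N*P + (4 + P) = 4 + P + N*P)
G(19, J) + O(0) = (4 + 19 + 11*19) + (12 + 4*0) = (4 + 19 + 209) + (12 + 0) = 232 + 12 = 244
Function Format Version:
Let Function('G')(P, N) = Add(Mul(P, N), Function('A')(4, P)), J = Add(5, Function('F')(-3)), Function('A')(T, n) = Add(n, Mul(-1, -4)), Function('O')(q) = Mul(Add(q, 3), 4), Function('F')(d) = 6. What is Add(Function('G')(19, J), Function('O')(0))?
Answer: 244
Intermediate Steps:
Function('O')(q) = Add(12, Mul(4, q)) (Function('O')(q) = Mul(Add(3, q), 4) = Add(12, Mul(4, q)))
Function('A')(T, n) = Add(4, n) (Function('A')(T, n) = Add(n, 4) = Add(4, n))
J = 11 (J = Add(5, 6) = 11)
Function('G')(P, N) = Add(4, P, Mul(N, P)) (Function('G')(P, N) = Add(Mul(P, N), Add(4, P)) = Add(Mul(N, P), Add(4, P)) = Add(4, P, Mul(N, P)))
Add(Function('G')(19, J), Function('O')(0)) = Add(Add(4, 19, Mul(11, 19)), Add(12, Mul(4, 0))) = Add(Add(4, 19, 209), Add(12, 0)) = Add(232, 12) = 244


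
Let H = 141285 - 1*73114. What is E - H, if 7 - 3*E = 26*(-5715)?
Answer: -55916/3 ≈ -18639.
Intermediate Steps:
E = 148597/3 (E = 7/3 - 26*(-5715)/3 = 7/3 - ⅓*(-148590) = 7/3 + 49530 = 148597/3 ≈ 49532.)
H = 68171 (H = 141285 - 73114 = 68171)
E - H = 148597/3 - 1*68171 = 148597/3 - 68171 = -55916/3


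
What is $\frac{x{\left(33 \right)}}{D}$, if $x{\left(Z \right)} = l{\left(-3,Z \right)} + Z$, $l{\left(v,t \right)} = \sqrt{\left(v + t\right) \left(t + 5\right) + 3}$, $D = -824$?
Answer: $- \frac{33}{824} - \frac{3 \sqrt{127}}{824} \approx -0.081078$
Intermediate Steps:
$l{\left(v,t \right)} = \sqrt{3 + \left(5 + t\right) \left(t + v\right)}$ ($l{\left(v,t \right)} = \sqrt{\left(t + v\right) \left(5 + t\right) + 3} = \sqrt{\left(5 + t\right) \left(t + v\right) + 3} = \sqrt{3 + \left(5 + t\right) \left(t + v\right)}$)
$x{\left(Z \right)} = Z + \sqrt{-12 + Z^{2} + 2 Z}$ ($x{\left(Z \right)} = \sqrt{3 + Z^{2} + 5 Z + 5 \left(-3\right) + Z \left(-3\right)} + Z = \sqrt{3 + Z^{2} + 5 Z - 15 - 3 Z} + Z = \sqrt{-12 + Z^{2} + 2 Z} + Z = Z + \sqrt{-12 + Z^{2} + 2 Z}$)
$\frac{x{\left(33 \right)}}{D} = \frac{33 + \sqrt{-12 + 33^{2} + 2 \cdot 33}}{-824} = \left(33 + \sqrt{-12 + 1089 + 66}\right) \left(- \frac{1}{824}\right) = \left(33 + \sqrt{1143}\right) \left(- \frac{1}{824}\right) = \left(33 + 3 \sqrt{127}\right) \left(- \frac{1}{824}\right) = - \frac{33}{824} - \frac{3 \sqrt{127}}{824}$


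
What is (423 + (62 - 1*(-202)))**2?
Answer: 471969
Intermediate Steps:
(423 + (62 - 1*(-202)))**2 = (423 + (62 + 202))**2 = (423 + 264)**2 = 687**2 = 471969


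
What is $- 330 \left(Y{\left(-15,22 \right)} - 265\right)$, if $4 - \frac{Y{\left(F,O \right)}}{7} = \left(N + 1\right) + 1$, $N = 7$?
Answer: $99000$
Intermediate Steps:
$Y{\left(F,O \right)} = -35$ ($Y{\left(F,O \right)} = 28 - 7 \left(\left(7 + 1\right) + 1\right) = 28 - 7 \left(8 + 1\right) = 28 - 63 = -35$)
$- 330 \left(Y{\left(-15,22 \right)} - 265\right) = - 330 \left(-35 - 265\right) = \left(-330\right) \left(-300\right) = 99000$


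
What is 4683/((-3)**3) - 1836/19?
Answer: -46183/171 ≈ -270.08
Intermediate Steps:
4683/((-3)**3) - 1836/19 = 4683/(-27) - 1836*1/19 = 4683*(-1/27) - 1836/19 = -1561/9 - 1836/19 = -46183/171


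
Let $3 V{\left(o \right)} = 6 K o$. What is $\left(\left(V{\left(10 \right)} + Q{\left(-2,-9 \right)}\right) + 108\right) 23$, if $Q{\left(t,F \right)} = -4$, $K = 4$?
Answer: $4232$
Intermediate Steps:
$V{\left(o \right)} = 8 o$ ($V{\left(o \right)} = \frac{6 \cdot 4 o}{3} = \frac{24 o}{3} = 8 o$)
$\left(\left(V{\left(10 \right)} + Q{\left(-2,-9 \right)}\right) + 108\right) 23 = \left(\left(8 \cdot 10 - 4\right) + 108\right) 23 = \left(\left(80 - 4\right) + 108\right) 23 = \left(76 + 108\right) 23 = 184 \cdot 23 = 4232$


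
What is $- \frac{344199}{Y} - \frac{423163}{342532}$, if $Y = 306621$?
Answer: $- \frac{82549944697}{35009168124} \approx -2.358$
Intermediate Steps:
$- \frac{344199}{Y} - \frac{423163}{342532} = - \frac{344199}{306621} - \frac{423163}{342532} = \left(-344199\right) \frac{1}{306621} - \frac{423163}{342532} = - \frac{114733}{102207} - \frac{423163}{342532} = - \frac{82549944697}{35009168124}$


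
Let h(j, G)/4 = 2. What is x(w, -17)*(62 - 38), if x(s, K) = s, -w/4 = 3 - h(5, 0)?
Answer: 480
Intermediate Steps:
h(j, G) = 8 (h(j, G) = 4*2 = 8)
w = 20 (w = -4*(3 - 1*8) = -4*(3 - 8) = -4*(-5) = 20)
x(w, -17)*(62 - 38) = 20*(62 - 38) = 20*24 = 480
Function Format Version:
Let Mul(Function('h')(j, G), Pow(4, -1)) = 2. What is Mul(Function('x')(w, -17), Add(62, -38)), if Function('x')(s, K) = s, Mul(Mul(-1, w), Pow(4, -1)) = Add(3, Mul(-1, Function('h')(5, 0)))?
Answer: 480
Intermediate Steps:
Function('h')(j, G) = 8 (Function('h')(j, G) = Mul(4, 2) = 8)
w = 20 (w = Mul(-4, Add(3, Mul(-1, 8))) = Mul(-4, Add(3, -8)) = Mul(-4, -5) = 20)
Mul(Function('x')(w, -17), Add(62, -38)) = Mul(20, Add(62, -38)) = Mul(20, 24) = 480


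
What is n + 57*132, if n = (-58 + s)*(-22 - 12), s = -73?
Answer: 11978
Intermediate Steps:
n = 4454 (n = (-58 - 73)*(-22 - 12) = -131*(-34) = 4454)
n + 57*132 = 4454 + 57*132 = 4454 + 7524 = 11978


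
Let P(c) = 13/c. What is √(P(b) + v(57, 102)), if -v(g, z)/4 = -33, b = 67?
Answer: √593419/67 ≈ 11.498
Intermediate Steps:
v(g, z) = 132 (v(g, z) = -4*(-33) = 132)
√(P(b) + v(57, 102)) = √(13/67 + 132) = √(8857/67) = √593419/67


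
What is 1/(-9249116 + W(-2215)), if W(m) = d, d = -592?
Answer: -1/9249708 ≈ -1.0811e-7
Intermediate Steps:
W(m) = -592
1/(-9249116 + W(-2215)) = 1/(-9249116 - 592) = 1/(-9249708) = -1/9249708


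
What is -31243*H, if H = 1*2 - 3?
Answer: 31243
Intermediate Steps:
H = -1 (H = 2 - 3 = -1)
-31243*H = -31243*(-1) = 31243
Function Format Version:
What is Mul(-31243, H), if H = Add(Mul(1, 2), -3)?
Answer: 31243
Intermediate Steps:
H = -1 (H = Add(2, -3) = -1)
Mul(-31243, H) = Mul(-31243, -1) = 31243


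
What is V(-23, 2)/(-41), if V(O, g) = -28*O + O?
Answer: -621/41 ≈ -15.146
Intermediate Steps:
V(O, g) = -27*O
V(-23, 2)/(-41) = -27*(-23)/(-41) = 621*(-1/41) = -621/41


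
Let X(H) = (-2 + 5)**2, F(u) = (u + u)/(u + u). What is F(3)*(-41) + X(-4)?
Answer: -32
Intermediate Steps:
F(u) = 1 (F(u) = (2*u)/((2*u)) = (2*u)*(1/(2*u)) = 1)
X(H) = 9 (X(H) = 3**2 = 9)
F(3)*(-41) + X(-4) = 1*(-41) + 9 = -41 + 9 = -32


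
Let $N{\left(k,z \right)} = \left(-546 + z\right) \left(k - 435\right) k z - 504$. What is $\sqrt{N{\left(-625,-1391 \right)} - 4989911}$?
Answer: $\sqrt{1785013147085} \approx 1.336 \cdot 10^{6}$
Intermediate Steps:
$N{\left(k,z \right)} = -504 + k z \left(-546 + z\right) \left(-435 + k\right)$ ($N{\left(k,z \right)} = \left(-546 + z\right) \left(-435 + k\right) k z - 504 = k \left(-546 + z\right) \left(-435 + k\right) z - 504 = k z \left(-546 + z\right) \left(-435 + k\right) - 504 = -504 + k z \left(-546 + z\right) \left(-435 + k\right)$)
$\sqrt{N{\left(-625,-1391 \right)} - 4989911} = \sqrt{\left(-504 + \left(-625\right)^{2} \left(-1391\right)^{2} - - 759486 \left(-625\right)^{2} - - 271875 \left(-1391\right)^{2} + 237510 \left(-625\right) \left(-1391\right)\right) - 4989911} = \sqrt{\left(-504 + 390625 \cdot 1934881 - \left(-759486\right) 390625 - \left(-271875\right) 1934881 + 206485256250\right) - 4989911} = \sqrt{\left(-504 + 755812890625 + 296674218750 + 526045771875 + 206485256250\right) - 4989911} = \sqrt{1785018136996 - 4989911} = \sqrt{1785013147085}$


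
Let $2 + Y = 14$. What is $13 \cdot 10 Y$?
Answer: $1560$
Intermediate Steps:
$Y = 12$ ($Y = -2 + 14 = 12$)
$13 \cdot 10 Y = 13 \cdot 10 \cdot 12 = 130 \cdot 12 = 1560$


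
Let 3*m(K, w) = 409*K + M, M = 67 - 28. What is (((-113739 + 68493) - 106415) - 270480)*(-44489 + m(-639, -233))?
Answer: 55550800613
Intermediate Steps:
M = 39
m(K, w) = 13 + 409*K/3 (m(K, w) = (409*K + 39)/3 = (39 + 409*K)/3 = 13 + 409*K/3)
(((-113739 + 68493) - 106415) - 270480)*(-44489 + m(-639, -233)) = (((-113739 + 68493) - 106415) - 270480)*(-44489 + (13 + (409/3)*(-639))) = ((-45246 - 106415) - 270480)*(-44489 + (13 - 87117)) = (-151661 - 270480)*(-44489 - 87104) = -422141*(-131593) = 55550800613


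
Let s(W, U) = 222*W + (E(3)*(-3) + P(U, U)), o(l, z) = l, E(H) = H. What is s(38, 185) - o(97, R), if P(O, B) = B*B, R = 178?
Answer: 42555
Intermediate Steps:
P(O, B) = B²
s(W, U) = -9 + U² + 222*W (s(W, U) = 222*W + (3*(-3) + U²) = 222*W + (-9 + U²) = -9 + U² + 222*W)
s(38, 185) - o(97, R) = (-9 + 185² + 222*38) - 1*97 = (-9 + 34225 + 8436) - 97 = 42652 - 97 = 42555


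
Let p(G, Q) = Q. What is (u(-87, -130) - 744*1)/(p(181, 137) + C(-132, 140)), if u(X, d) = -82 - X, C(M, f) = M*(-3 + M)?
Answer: -739/17957 ≈ -0.041154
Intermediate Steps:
(u(-87, -130) - 744*1)/(p(181, 137) + C(-132, 140)) = ((-82 - 1*(-87)) - 744*1)/(137 - 132*(-3 - 132)) = ((-82 + 87) - 744)/(137 - 132*(-135)) = (5 - 744)/(137 + 17820) = -739/17957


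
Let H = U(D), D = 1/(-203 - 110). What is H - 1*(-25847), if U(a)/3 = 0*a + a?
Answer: 8090108/313 ≈ 25847.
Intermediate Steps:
D = -1/313 (D = 1/(-313) = -1/313 ≈ -0.0031949)
U(a) = 3*a (U(a) = 3*(0*a + a) = 3*(0 + a) = 3*a)
H = -3/313 (H = 3*(-1/313) = -3/313 ≈ -0.0095847)
H - 1*(-25847) = -3/313 - 1*(-25847) = -3/313 + 25847 = 8090108/313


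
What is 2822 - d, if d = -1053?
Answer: 3875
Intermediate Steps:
2822 - d = 2822 - 1*(-1053) = 2822 + 1053 = 3875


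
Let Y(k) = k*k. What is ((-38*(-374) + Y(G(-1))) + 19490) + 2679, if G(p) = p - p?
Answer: 36381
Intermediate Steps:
G(p) = 0
Y(k) = k**2
((-38*(-374) + Y(G(-1))) + 19490) + 2679 = ((-38*(-374) + 0**2) + 19490) + 2679 = ((14212 + 0) + 19490) + 2679 = (14212 + 19490) + 2679 = 33702 + 2679 = 36381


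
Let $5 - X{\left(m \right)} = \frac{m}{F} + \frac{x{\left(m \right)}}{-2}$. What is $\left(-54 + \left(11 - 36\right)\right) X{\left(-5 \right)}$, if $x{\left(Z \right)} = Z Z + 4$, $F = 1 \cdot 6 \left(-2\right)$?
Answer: $- \frac{18091}{12} \approx -1507.6$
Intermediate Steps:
$F = -12$ ($F = 6 \left(-2\right) = -12$)
$x{\left(Z \right)} = 4 + Z^{2}$ ($x{\left(Z \right)} = Z^{2} + 4 = 4 + Z^{2}$)
$X{\left(m \right)} = 7 + \frac{m^{2}}{2} + \frac{m}{12}$ ($X{\left(m \right)} = 5 - \left(\frac{m}{-12} + \frac{4 + m^{2}}{-2}\right) = 5 - \left(m \left(- \frac{1}{12}\right) + \left(4 + m^{2}\right) \left(- \frac{1}{2}\right)\right) = 5 - \left(- \frac{m}{12} - \left(2 + \frac{m^{2}}{2}\right)\right) = 5 - \left(-2 - \frac{m^{2}}{2} - \frac{m}{12}\right) = 5 + \left(2 + \frac{m^{2}}{2} + \frac{m}{12}\right) = 7 + \frac{m^{2}}{2} + \frac{m}{12}$)
$\left(-54 + \left(11 - 36\right)\right) X{\left(-5 \right)} = \left(-54 + \left(11 - 36\right)\right) \left(7 + \frac{\left(-5\right)^{2}}{2} + \frac{1}{12} \left(-5\right)\right) = \left(-54 + \left(11 - 36\right)\right) \left(7 + \frac{1}{2} \cdot 25 - \frac{5}{12}\right) = \left(-54 - 25\right) \left(7 + \frac{25}{2} - \frac{5}{12}\right) = \left(-79\right) \frac{229}{12} = - \frac{18091}{12}$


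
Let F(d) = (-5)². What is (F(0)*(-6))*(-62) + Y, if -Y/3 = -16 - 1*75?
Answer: 9573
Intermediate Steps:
Y = 273 (Y = -3*(-16 - 1*75) = -3*(-16 - 75) = -3*(-91) = 273)
F(d) = 25
(F(0)*(-6))*(-62) + Y = (25*(-6))*(-62) + 273 = -150*(-62) + 273 = 9300 + 273 = 9573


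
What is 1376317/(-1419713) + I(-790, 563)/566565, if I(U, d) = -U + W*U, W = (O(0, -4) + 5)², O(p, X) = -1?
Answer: -53106442677/53623979723 ≈ -0.99035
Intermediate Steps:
W = 16 (W = (-1 + 5)² = 4² = 16)
I(U, d) = 15*U (I(U, d) = -U + 16*U = 15*U)
1376317/(-1419713) + I(-790, 563)/566565 = 1376317/(-1419713) + (15*(-790))/566565 = 1376317*(-1/1419713) - 11850*1/566565 = -1376317/1419713 - 790/37771 = -53106442677/53623979723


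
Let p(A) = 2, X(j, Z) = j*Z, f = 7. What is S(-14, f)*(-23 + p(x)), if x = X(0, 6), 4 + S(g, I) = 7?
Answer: -63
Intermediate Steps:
S(g, I) = 3 (S(g, I) = -4 + 7 = 3)
X(j, Z) = Z*j
x = 0 (x = 6*0 = 0)
S(-14, f)*(-23 + p(x)) = 3*(-23 + 2) = 3*(-21) = -63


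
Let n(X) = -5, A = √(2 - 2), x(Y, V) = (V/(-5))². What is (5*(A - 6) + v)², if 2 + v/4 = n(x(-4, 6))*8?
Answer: 39204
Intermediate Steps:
x(Y, V) = V²/25 (x(Y, V) = (V*(-⅕))² = (-V/5)² = V²/25)
A = 0 (A = √0 = 0)
v = -168 (v = -8 + 4*(-5*8) = -8 + 4*(-40) = -8 - 160 = -168)
(5*(A - 6) + v)² = (5*(0 - 6) - 168)² = (5*(-6) - 168)² = (-30 - 168)² = (-198)² = 39204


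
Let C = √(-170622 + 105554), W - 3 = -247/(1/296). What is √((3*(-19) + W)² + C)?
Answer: √(5353263556 + 2*I*√16267) ≈ 73166.0 + 0.e-3*I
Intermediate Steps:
W = -73109 (W = 3 - 247/(1/296) = 3 - 247/1/296 = 3 - 247*296 = 3 - 73112 = -73109)
C = 2*I*√16267 (C = √(-65068) = 2*I*√16267 ≈ 255.08*I)
√((3*(-19) + W)² + C) = √((3*(-19) - 73109)² + 2*I*√16267) = √((-57 - 73109)² + 2*I*√16267) = √((-73166)² + 2*I*√16267) = √(5353263556 + 2*I*√16267)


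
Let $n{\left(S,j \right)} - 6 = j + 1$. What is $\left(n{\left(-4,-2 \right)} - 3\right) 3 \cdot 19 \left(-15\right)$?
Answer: $-1710$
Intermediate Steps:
$n{\left(S,j \right)} = 7 + j$ ($n{\left(S,j \right)} = 6 + \left(j + 1\right) = 6 + \left(1 + j\right) = 7 + j$)
$\left(n{\left(-4,-2 \right)} - 3\right) 3 \cdot 19 \left(-15\right) = \left(\left(7 - 2\right) - 3\right) 3 \cdot 19 \left(-15\right) = \left(5 - 3\right) 3 \cdot 19 \left(-15\right) = 2 \cdot 3 \cdot 19 \left(-15\right) = 6 \cdot 19 \left(-15\right) = 114 \left(-15\right) = -1710$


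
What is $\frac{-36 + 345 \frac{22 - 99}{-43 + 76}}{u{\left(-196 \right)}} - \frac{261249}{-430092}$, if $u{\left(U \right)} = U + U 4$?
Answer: $\frac{12869404}{8781045} \approx 1.4656$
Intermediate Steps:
$u{\left(U \right)} = 5 U$ ($u{\left(U \right)} = U + 4 U = 5 U$)
$\frac{-36 + 345 \frac{22 - 99}{-43 + 76}}{u{\left(-196 \right)}} - \frac{261249}{-430092} = \frac{-36 + 345 \frac{22 - 99}{-43 + 76}}{5 \left(-196\right)} - \frac{261249}{-430092} = \frac{-36 + 345 \left(- \frac{77}{33}\right)}{-980} - - \frac{87083}{143364} = \left(-36 + 345 \left(\left(-77\right) \frac{1}{33}\right)\right) \left(- \frac{1}{980}\right) + \frac{87083}{143364} = \left(-36 + 345 \left(- \frac{7}{3}\right)\right) \left(- \frac{1}{980}\right) + \frac{87083}{143364} = \left(-36 - 805\right) \left(- \frac{1}{980}\right) + \frac{87083}{143364} = \left(-841\right) \left(- \frac{1}{980}\right) + \frac{87083}{143364} = \frac{841}{980} + \frac{87083}{143364} = \frac{12869404}{8781045}$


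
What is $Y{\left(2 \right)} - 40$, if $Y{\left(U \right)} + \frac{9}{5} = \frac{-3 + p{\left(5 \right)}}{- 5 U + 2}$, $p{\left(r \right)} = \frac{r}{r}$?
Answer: $- \frac{831}{20} \approx -41.55$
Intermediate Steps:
$p{\left(r \right)} = 1$
$Y{\left(U \right)} = - \frac{9}{5} - \frac{2}{2 - 5 U}$ ($Y{\left(U \right)} = - \frac{9}{5} + \frac{-3 + 1}{- 5 U + 2} = - \frac{9}{5} - \frac{2}{2 - 5 U}$)
$Y{\left(2 \right)} - 40 = \frac{28 - 90}{5 \left(-2 + 5 \cdot 2\right)} - 40 = \frac{28 - 90}{5 \left(-2 + 10\right)} - 40 = \frac{1}{5} \cdot \frac{1}{8} \left(-62\right) - 40 = - \frac{31}{20} - 40 = - \frac{831}{20}$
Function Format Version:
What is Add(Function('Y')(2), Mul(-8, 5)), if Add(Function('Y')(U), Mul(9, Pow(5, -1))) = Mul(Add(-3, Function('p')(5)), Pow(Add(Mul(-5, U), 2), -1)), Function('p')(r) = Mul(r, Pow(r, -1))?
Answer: Rational(-831, 20) ≈ -41.550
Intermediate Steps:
Function('p')(r) = 1
Function('Y')(U) = Add(Rational(-9, 5), Mul(-2, Pow(Add(2, Mul(-5, U)), -1))) (Function('Y')(U) = Add(Rational(-9, 5), Mul(Add(-3, 1), Pow(Add(Mul(-5, U), 2), -1))) = Add(Rational(-9, 5), Mul(-2, Pow(Add(2, Mul(-5, U)), -1))))
Add(Function('Y')(2), Mul(-8, 5)) = Add(Mul(Rational(1, 5), Pow(Add(-2, Mul(5, 2)), -1), Add(28, Mul(-45, 2))), Mul(-8, 5)) = Add(Mul(Rational(1, 5), Pow(Add(-2, 10), -1), Add(28, -90)), -40) = Add(Mul(Rational(1, 5), Pow(8, -1), -62), -40) = Add(Mul(Rational(1, 5), Rational(1, 8), -62), -40) = Add(Rational(-31, 20), -40) = Rational(-831, 20)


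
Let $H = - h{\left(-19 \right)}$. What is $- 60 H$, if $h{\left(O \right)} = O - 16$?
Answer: $-2100$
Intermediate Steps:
$h{\left(O \right)} = -16 + O$ ($h{\left(O \right)} = O - 16 = -16 + O$)
$H = 35$ ($H = - (-16 - 19) = \left(-1\right) \left(-35\right) = 35$)
$- 60 H = \left(-60\right) 35 = -2100$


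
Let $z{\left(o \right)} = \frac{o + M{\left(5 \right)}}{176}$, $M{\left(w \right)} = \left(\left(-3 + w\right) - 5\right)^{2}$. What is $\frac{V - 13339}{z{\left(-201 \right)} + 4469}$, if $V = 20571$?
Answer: $\frac{79552}{49147} \approx 1.6187$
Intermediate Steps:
$M{\left(w \right)} = \left(-8 + w\right)^{2}$
$z{\left(o \right)} = \frac{9}{176} + \frac{o}{176}$ ($z{\left(o \right)} = \frac{o + \left(-8 + 5\right)^{2}}{176} = \left(o + \left(-3\right)^{2}\right) \frac{1}{176} = \left(o + 9\right) \frac{1}{176} = \left(9 + o\right) \frac{1}{176} = \frac{9}{176} + \frac{o}{176}$)
$\frac{V - 13339}{z{\left(-201 \right)} + 4469} = \frac{20571 - 13339}{\left(\frac{9}{176} + \frac{1}{176} \left(-201\right)\right) + 4469} = \frac{7232}{\left(\frac{9}{176} - \frac{201}{176}\right) + 4469} = \frac{7232}{- \frac{12}{11} + 4469} = \frac{7232}{\frac{49147}{11}} = 7232 \cdot \frac{11}{49147} = \frac{79552}{49147}$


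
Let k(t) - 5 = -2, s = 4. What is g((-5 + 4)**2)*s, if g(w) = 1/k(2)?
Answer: 4/3 ≈ 1.3333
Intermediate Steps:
k(t) = 3 (k(t) = 5 - 2 = 3)
g(w) = 1/3
g((-5 + 4)**2)*s = (1/3)*4 = 4/3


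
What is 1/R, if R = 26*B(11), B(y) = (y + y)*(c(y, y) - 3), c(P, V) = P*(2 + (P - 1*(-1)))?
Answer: 1/86372 ≈ 1.1578e-5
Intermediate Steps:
c(P, V) = P*(3 + P) (c(P, V) = P*(2 + (P + 1)) = P*(2 + (1 + P)) = P*(3 + P))
B(y) = 2*y*(-3 + y*(3 + y)) (B(y) = (y + y)*(y*(3 + y) - 3) = (2*y)*(-3 + y*(3 + y)) = 2*y*(-3 + y*(3 + y)))
R = 86372 (R = 26*(2*11*(-3 + 11*(3 + 11))) = 26*(2*11*(-3 + 11*14)) = 26*(2*11*(-3 + 154)) = 26*(2*11*151) = 26*3322 = 86372)
1/R = 1/86372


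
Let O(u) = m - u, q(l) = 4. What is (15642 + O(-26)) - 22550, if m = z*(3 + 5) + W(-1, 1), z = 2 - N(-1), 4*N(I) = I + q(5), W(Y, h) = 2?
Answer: -6870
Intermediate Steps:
N(I) = 1 + I/4 (N(I) = (I + 4)/4 = (4 + I)/4 = 1 + I/4)
z = 5/4 (z = 2 - (1 + (¼)*(-1)) = 2 - (1 - ¼) = 2 - 1*¾ = 2 - ¾ = 5/4 ≈ 1.2500)
m = 12 (m = 5*(3 + 5)/4 + 2 = (5/4)*8 + 2 = 10 + 2 = 12)
O(u) = 12 - u
(15642 + O(-26)) - 22550 = (15642 + (12 - 1*(-26))) - 22550 = (15642 + (12 + 26)) - 22550 = (15642 + 38) - 22550 = 15680 - 22550 = -6870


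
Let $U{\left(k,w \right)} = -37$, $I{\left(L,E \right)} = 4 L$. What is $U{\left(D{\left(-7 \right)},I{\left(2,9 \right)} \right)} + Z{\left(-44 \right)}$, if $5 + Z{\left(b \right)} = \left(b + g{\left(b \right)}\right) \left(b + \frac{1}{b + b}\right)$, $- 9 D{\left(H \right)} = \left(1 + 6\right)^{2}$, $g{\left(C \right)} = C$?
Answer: $3831$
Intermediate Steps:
$D{\left(H \right)} = - \frac{49}{9}$ ($D{\left(H \right)} = - \frac{\left(1 + 6\right)^{2}}{9} = - \frac{7^{2}}{9} = \left(- \frac{1}{9}\right) 49 = - \frac{49}{9}$)
$Z{\left(b \right)} = -5 + 2 b \left(b + \frac{1}{2 b}\right)$ ($Z{\left(b \right)} = -5 + \left(b + b\right) \left(b + \frac{1}{b + b}\right) = -5 + 2 b \left(b + \frac{1}{2 b}\right)$)
$U{\left(D{\left(-7 \right)},I{\left(2,9 \right)} \right)} + Z{\left(-44 \right)} = -37 - \left(4 - 2 \left(-44\right)^{2}\right) = -37 + \left(-4 + 2 \cdot 1936\right) = -37 + \left(-4 + 3872\right) = -37 + 3868 = 3831$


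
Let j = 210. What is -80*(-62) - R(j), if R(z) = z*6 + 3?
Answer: 3697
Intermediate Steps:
R(z) = 3 + 6*z (R(z) = 6*z + 3 = 3 + 6*z)
-80*(-62) - R(j) = -80*(-62) - (3 + 6*210) = 4960 - (3 + 1260) = 4960 - 1*1263 = 4960 - 1263 = 3697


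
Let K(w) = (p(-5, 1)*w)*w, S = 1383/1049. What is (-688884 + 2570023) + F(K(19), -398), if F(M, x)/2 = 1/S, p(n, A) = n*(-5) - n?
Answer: 2601617335/1383 ≈ 1.8811e+6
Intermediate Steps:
p(n, A) = -6*n (p(n, A) = -5*n - n = -6*n)
S = 1383/1049 (S = 1383*(1/1049) = 1383/1049 ≈ 1.3184)
K(w) = 30*w² (K(w) = ((-6*(-5))*w)*w = (30*w)*w = 30*w²)
F(M, x) = 2098/1383 (F(M, x) = 2/(1383/1049) = 2*(1049/1383) = 2098/1383)
(-688884 + 2570023) + F(K(19), -398) = (-688884 + 2570023) + 2098/1383 = 1881139 + 2098/1383 = 2601617335/1383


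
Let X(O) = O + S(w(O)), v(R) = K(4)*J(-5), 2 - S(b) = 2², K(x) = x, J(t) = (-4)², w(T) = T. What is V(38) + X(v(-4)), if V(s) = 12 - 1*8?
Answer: 66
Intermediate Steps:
J(t) = 16
V(s) = 4 (V(s) = 12 - 8 = 4)
S(b) = -2 (S(b) = 2 - 1*2² = 2 - 1*4 = 2 - 4 = -2)
v(R) = 64 (v(R) = 4*16 = 64)
X(O) = -2 + O (X(O) = O - 2 = -2 + O)
V(38) + X(v(-4)) = 4 + (-2 + 64) = 4 + 62 = 66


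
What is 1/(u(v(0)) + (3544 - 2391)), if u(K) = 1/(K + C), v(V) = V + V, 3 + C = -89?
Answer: 92/106075 ≈ 0.00086731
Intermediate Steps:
C = -92 (C = -3 - 89 = -92)
v(V) = 2*V
u(K) = 1/(-92 + K) (u(K) = 1/(K - 92) = 1/(-92 + K))
1/(u(v(0)) + (3544 - 2391)) = 1/(1/(-92 + 2*0) + (3544 - 2391)) = 1/(1/(-92 + 0) + 1153) = 1/(1/(-92) + 1153) = 1/(-1/92 + 1153) = 1/(106075/92) = 92/106075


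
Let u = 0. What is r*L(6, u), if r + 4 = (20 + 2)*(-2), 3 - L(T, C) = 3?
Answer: 0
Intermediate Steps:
L(T, C) = 0 (L(T, C) = 3 - 1*3 = 3 - 3 = 0)
r = -48 (r = -4 + (20 + 2)*(-2) = -4 + 22*(-2) = -4 - 44 = -48)
r*L(6, u) = -48*0 = 0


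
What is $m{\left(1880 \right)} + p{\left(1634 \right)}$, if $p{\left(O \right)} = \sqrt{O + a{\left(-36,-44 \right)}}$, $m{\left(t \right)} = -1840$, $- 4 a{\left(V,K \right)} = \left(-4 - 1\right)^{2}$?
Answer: $-1840 + \frac{\sqrt{6511}}{2} \approx -1799.7$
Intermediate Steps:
$a{\left(V,K \right)} = - \frac{25}{4}$ ($a{\left(V,K \right)} = - \frac{\left(-4 - 1\right)^{2}}{4} = - \frac{\left(-5\right)^{2}}{4} = \left(- \frac{1}{4}\right) 25 = - \frac{25}{4}$)
$p{\left(O \right)} = \sqrt{- \frac{25}{4} + O}$ ($p{\left(O \right)} = \sqrt{O - \frac{25}{4}} = \sqrt{- \frac{25}{4} + O}$)
$m{\left(1880 \right)} + p{\left(1634 \right)} = -1840 + \frac{\sqrt{-25 + 4 \cdot 1634}}{2} = -1840 + \frac{\sqrt{-25 + 6536}}{2} = -1840 + \frac{\sqrt{6511}}{2}$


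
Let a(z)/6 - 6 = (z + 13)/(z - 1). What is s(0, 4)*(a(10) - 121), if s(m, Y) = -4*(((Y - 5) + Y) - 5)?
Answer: -1672/3 ≈ -557.33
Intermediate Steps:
a(z) = 36 + 6*(13 + z)/(-1 + z) (a(z) = 36 + 6*((z + 13)/(z - 1)) = 36 + 6*((13 + z)/(-1 + z)) = 36 + 6*(13 + z)/(-1 + z))
s(m, Y) = 40 - 8*Y (s(m, Y) = -4*(((-5 + Y) + Y) - 5) = -4*((-5 + 2*Y) - 5) = -4*(-10 + 2*Y) = 40 - 8*Y)
s(0, 4)*(a(10) - 121) = (40 - 8*4)*(42*(1 + 10)/(-1 + 10) - 121) = (40 - 32)*(42*11/9 - 121) = 8*(42*(⅑)*11 - 121) = 8*(154/3 - 121) = 8*(-209/3) = -1672/3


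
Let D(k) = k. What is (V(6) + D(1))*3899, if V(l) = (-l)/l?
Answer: 0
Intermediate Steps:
V(l) = -1
(V(6) + D(1))*3899 = (-1 + 1)*3899 = 0*3899 = 0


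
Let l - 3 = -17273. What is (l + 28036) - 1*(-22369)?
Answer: 33135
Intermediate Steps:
l = -17270 (l = 3 - 17273 = -17270)
(l + 28036) - 1*(-22369) = (-17270 + 28036) - 1*(-22369) = 10766 + 22369 = 33135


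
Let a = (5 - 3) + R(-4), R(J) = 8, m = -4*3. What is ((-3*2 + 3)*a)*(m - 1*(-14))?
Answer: -60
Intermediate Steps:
m = -12
a = 10 (a = (5 - 3) + 8 = 2 + 8 = 10)
((-3*2 + 3)*a)*(m - 1*(-14)) = ((-3*2 + 3)*10)*(-12 - 1*(-14)) = ((-6 + 3)*10)*(-12 + 14) = -3*10*2 = -30*2 = -60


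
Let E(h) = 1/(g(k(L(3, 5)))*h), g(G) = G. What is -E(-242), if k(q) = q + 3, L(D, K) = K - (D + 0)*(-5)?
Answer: 1/5566 ≈ 0.00017966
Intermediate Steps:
L(D, K) = K + 5*D (L(D, K) = K - D*(-5) = K - (-5)*D = K + 5*D)
k(q) = 3 + q
E(h) = 1/(23*h) (E(h) = 1/((3 + (5 + 5*3))*h) = 1/((3 + (5 + 15))*h) = 1/((3 + 20)*h) = 1/(23*h))
-E(-242) = -1/(23*(-242)) = -(-1)/(23*242) = -1*(-1/5566) = 1/5566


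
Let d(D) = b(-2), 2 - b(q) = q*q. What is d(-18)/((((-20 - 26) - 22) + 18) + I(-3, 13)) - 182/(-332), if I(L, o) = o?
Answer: 3699/6142 ≈ 0.60225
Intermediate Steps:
b(q) = 2 - q² (b(q) = 2 - q*q = 2 - q²)
d(D) = -2 (d(D) = 2 - 1*(-2)² = 2 - 1*4 = 2 - 4 = -2)
d(-18)/((((-20 - 26) - 22) + 18) + I(-3, 13)) - 182/(-332) = -2/((((-20 - 26) - 22) + 18) + 13) - 182/(-332) = -2/(((-46 - 22) + 18) + 13) - 182*(-1/332) = -2/((-68 + 18) + 13) + 91/166 = -2/(-50 + 13) + 91/166 = -2/(-37) + 91/166 = -2*(-1/37) + 91/166 = 2/37 + 91/166 = 3699/6142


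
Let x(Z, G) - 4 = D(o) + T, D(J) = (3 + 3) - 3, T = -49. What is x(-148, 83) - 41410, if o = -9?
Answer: -41452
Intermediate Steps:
D(J) = 3 (D(J) = 6 - 3 = 3)
x(Z, G) = -42 (x(Z, G) = 4 + (3 - 49) = 4 - 46 = -42)
x(-148, 83) - 41410 = -42 - 41410 = -41452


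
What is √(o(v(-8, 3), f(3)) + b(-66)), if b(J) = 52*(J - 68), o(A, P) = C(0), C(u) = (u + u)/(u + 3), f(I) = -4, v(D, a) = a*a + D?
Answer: 2*I*√1742 ≈ 83.475*I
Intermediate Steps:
v(D, a) = D + a² (v(D, a) = a² + D = D + a²)
C(u) = 2*u/(3 + u) (C(u) = (2*u)/(3 + u) = 2*u/(3 + u))
o(A, P) = 0 (o(A, P) = 2*0/(3 + 0) = 2*0/3 = 2*0*(⅓) = 0)
b(J) = -3536 + 52*J (b(J) = 52*(-68 + J) = -3536 + 52*J)
√(o(v(-8, 3), f(3)) + b(-66)) = √(0 + (-3536 + 52*(-66))) = √(0 + (-3536 - 3432)) = √(0 - 6968) = √(-6968) = 2*I*√1742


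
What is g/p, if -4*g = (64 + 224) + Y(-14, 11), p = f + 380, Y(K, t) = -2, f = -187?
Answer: -143/386 ≈ -0.37047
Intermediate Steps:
p = 193 (p = -187 + 380 = 193)
g = -143/2 (g = -((64 + 224) - 2)/4 = -(288 - 2)/4 = -¼*286 = -143/2 ≈ -71.500)
g/p = -143/2/193 = -143/2*1/193 = -143/386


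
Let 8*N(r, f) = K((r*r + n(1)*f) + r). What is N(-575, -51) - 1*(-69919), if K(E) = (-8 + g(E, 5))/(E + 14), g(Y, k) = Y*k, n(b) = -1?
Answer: 184652135977/2640920 ≈ 69920.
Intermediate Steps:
K(E) = (-8 + 5*E)/(14 + E) (K(E) = (-8 + E*5)/(E + 14) = (-8 + 5*E)/(14 + E))
N(r, f) = (-8 - 5*f + 5*r + 5*r²)/(8*(14 + r + r² - f)) (N(r, f) = ((-8 + 5*((r*r - f) + r))/(14 + ((r*r - f) + r)))/8 = ((-8 + 5*((r² - f) + r))/(14 + ((r² - f) + r)))/8 = ((-8 + 5*(r + r² - f))/(14 + (r + r² - f)))/8 = ((-8 + (-5*f + 5*r + 5*r²))/(14 + r + r² - f))/8 = ((-8 - 5*f + 5*r + 5*r²)/(14 + r + r² - f))/8 = (-8 - 5*f + 5*r + 5*r²)/(8*(14 + r + r² - f)))
N(-575, -51) - 1*(-69919) = (-8 - 5*(-51) + 5*(-575) + 5*(-575)²)/(8*(14 - 575 + (-575)² - 1*(-51))) - 1*(-69919) = (-8 + 255 - 2875 + 5*330625)/(8*(14 - 575 + 330625 + 51)) + 69919 = (⅛)*(-8 + 255 - 2875 + 1653125)/330115 + 69919 = (⅛)*(1/330115)*1650497 + 69919 = 1650497/2640920 + 69919 = 184652135977/2640920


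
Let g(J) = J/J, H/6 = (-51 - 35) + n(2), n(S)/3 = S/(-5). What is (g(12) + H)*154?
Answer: -402094/5 ≈ -80419.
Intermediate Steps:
n(S) = -3*S/5 (n(S) = 3*(S/(-5)) = 3*(S*(-1/5)) = 3*(-S/5) = -3*S/5)
H = -2616/5 (H = 6*((-51 - 35) - 3/5*2) = 6*(-86 - 6/5) = 6*(-436/5) = -2616/5 ≈ -523.20)
g(J) = 1
(g(12) + H)*154 = (1 - 2616/5)*154 = -2611/5*154 = -402094/5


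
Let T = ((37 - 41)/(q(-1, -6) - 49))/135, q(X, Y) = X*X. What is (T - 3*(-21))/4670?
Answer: 102061/7565400 ≈ 0.013490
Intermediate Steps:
q(X, Y) = X**2
T = 1/1620 (T = ((37 - 41)/((-1)**2 - 49))/135 = -4/(1 - 49)*(1/135) = -4/(-48)*(1/135) = -4*(-1/48)*(1/135) = (1/12)*(1/135) = 1/1620 ≈ 0.00061728)
(T - 3*(-21))/4670 = (1/1620 - 3*(-21))/4670 = (1/1620 + 63)*(1/4670) = (102061/1620)*(1/4670) = 102061/7565400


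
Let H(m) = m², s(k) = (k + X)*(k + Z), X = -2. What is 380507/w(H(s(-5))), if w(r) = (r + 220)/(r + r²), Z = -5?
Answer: 456891877715/256 ≈ 1.7847e+9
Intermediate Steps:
s(k) = (-5 + k)*(-2 + k) (s(k) = (k - 2)*(k - 5) = (-2 + k)*(-5 + k) = (-5 + k)*(-2 + k))
w(r) = (220 + r)/(r + r²)
380507/w(H(s(-5))) = 380507/(((220 + (10 + (-5)² - 7*(-5))²)/(((10 + (-5)² - 7*(-5))²)*(1 + (10 + (-5)² - 7*(-5))²)))) = 380507/(((220 + (10 + 25 + 35)²)/(((10 + 25 + 35)²)*(1 + (10 + 25 + 35)²)))) = 380507/(((220 + 70²)/((70²)*(1 + 70²)))) = 380507/(((220 + 4900)/(4900*(1 + 4900)))) = 380507/(((1/4900)*5120/4901)) = 380507/(((1/4900)*(1/4901)*5120)) = 380507/(256/1200745) = 380507*(1200745/256) = 456891877715/256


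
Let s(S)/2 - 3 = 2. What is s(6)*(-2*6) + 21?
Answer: -99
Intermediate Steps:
s(S) = 10 (s(S) = 6 + 2*2 = 6 + 4 = 10)
s(6)*(-2*6) + 21 = 10*(-2*6) + 21 = 10*(-12) + 21 = -120 + 21 = -99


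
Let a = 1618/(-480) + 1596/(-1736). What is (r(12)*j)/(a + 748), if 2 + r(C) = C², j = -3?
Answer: -3169440/5533201 ≈ -0.57280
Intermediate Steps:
a = -31919/7440 (a = 1618*(-1/480) + 1596*(-1/1736) = -809/240 - 57/62 = -31919/7440 ≈ -4.2902)
r(C) = -2 + C²
(r(12)*j)/(a + 748) = ((-2 + 12²)*(-3))/(-31919/7440 + 748) = ((-2 + 144)*(-3))/(5533201/7440) = 7440*(142*(-3))/5533201 = (7440/5533201)*(-426) = -3169440/5533201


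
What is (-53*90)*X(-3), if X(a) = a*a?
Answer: -42930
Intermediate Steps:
X(a) = a**2
(-53*90)*X(-3) = -53*90*(-3)**2 = -4770*9 = -42930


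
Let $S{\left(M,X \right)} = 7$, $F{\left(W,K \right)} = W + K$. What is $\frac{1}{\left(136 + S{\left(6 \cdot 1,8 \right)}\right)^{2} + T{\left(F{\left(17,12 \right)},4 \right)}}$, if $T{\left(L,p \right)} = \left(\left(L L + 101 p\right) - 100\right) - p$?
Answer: $\frac{1}{21590} \approx 4.6318 \cdot 10^{-5}$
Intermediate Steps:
$F{\left(W,K \right)} = K + W$
$T{\left(L,p \right)} = -100 + L^{2} + 100 p$ ($T{\left(L,p \right)} = \left(\left(L^{2} + 101 p\right) - 100\right) - p = \left(-100 + L^{2} + 101 p\right) - p = -100 + L^{2} + 100 p$)
$\frac{1}{\left(136 + S{\left(6 \cdot 1,8 \right)}\right)^{2} + T{\left(F{\left(17,12 \right)},4 \right)}} = \frac{1}{\left(136 + 7\right)^{2} + \left(-100 + \left(12 + 17\right)^{2} + 100 \cdot 4\right)} = \frac{1}{143^{2} + \left(-100 + 29^{2} + 400\right)} = \frac{1}{20449 + \left(-100 + 841 + 400\right)} = \frac{1}{20449 + 1141} = \frac{1}{21590}$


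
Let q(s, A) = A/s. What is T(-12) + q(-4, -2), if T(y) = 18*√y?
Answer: ½ + 36*I*√3 ≈ 0.5 + 62.354*I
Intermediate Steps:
T(-12) + q(-4, -2) = 18*√(-12) - 2/(-4) = 18*(2*I*√3) - 2*(-¼) = 36*I*√3 + ½ = ½ + 36*I*√3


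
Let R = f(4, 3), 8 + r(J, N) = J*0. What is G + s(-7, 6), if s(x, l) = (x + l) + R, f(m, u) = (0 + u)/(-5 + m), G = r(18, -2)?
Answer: -12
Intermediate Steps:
r(J, N) = -8 (r(J, N) = -8 + J*0 = -8 + 0 = -8)
G = -8
f(m, u) = u/(-5 + m)
R = -3 (R = 3/(-5 + 4) = 3/(-1) = 3*(-1) = -3)
s(x, l) = -3 + l + x (s(x, l) = (x + l) - 3 = (l + x) - 3 = -3 + l + x)
G + s(-7, 6) = -8 + (-3 + 6 - 7) = -8 - 4 = -12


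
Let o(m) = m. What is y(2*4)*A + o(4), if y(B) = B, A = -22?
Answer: -172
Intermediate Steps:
y(2*4)*A + o(4) = (2*4)*(-22) + 4 = 8*(-22) + 4 = -176 + 4 = -172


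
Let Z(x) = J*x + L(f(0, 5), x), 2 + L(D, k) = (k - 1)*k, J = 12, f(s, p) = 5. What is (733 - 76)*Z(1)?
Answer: 6570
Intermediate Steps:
L(D, k) = -2 + k*(-1 + k) (L(D, k) = -2 + (k - 1)*k = -2 + (-1 + k)*k = -2 + k*(-1 + k))
Z(x) = -2 + x² + 11*x (Z(x) = 12*x + (-2 + x² - x) = -2 + x² + 11*x)
(733 - 76)*Z(1) = (733 - 76)*(-2 + 1² + 11*1) = 657*(-2 + 1 + 11) = 657*10 = 6570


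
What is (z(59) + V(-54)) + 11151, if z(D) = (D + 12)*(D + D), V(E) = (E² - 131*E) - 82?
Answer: 29437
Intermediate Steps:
V(E) = -82 + E² - 131*E
z(D) = 2*D*(12 + D) (z(D) = (12 + D)*(2*D) = 2*D*(12 + D))
(z(59) + V(-54)) + 11151 = (2*59*(12 + 59) + (-82 + (-54)² - 131*(-54))) + 11151 = (2*59*71 + (-82 + 2916 + 7074)) + 11151 = (8378 + 9908) + 11151 = 18286 + 11151 = 29437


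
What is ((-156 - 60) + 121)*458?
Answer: -43510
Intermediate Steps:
((-156 - 60) + 121)*458 = (-216 + 121)*458 = -95*458 = -43510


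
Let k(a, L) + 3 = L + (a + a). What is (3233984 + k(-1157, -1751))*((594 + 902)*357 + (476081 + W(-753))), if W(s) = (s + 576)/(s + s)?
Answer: 818940138906670/251 ≈ 3.2627e+12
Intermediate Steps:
W(s) = (576 + s)/(2*s) (W(s) = (576 + s)/((2*s)) = (576 + s)*(1/(2*s)) = (576 + s)/(2*s))
k(a, L) = -3 + L + 2*a (k(a, L) = -3 + (L + (a + a)) = -3 + (L + 2*a) = -3 + L + 2*a)
(3233984 + k(-1157, -1751))*((594 + 902)*357 + (476081 + W(-753))) = (3233984 + (-3 - 1751 + 2*(-1157)))*((594 + 902)*357 + (476081 + (½)*(576 - 753)/(-753))) = (3233984 + (-3 - 1751 - 2314))*(1496*357 + (476081 + (½)*(-1/753)*(-177))) = (3233984 - 4068)*(534072 + (476081 + 59/502)) = 3229916*(534072 + 238992721/502) = 3229916*(507096865/502) = 818940138906670/251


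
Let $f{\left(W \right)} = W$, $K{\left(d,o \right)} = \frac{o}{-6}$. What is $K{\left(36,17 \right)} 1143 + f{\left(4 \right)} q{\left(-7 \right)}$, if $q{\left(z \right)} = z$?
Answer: $- \frac{6533}{2} \approx -3266.5$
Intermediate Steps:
$K{\left(d,o \right)} = - \frac{o}{6}$ ($K{\left(d,o \right)} = o \left(- \frac{1}{6}\right) = - \frac{o}{6}$)
$K{\left(36,17 \right)} 1143 + f{\left(4 \right)} q{\left(-7 \right)} = \left(- \frac{1}{6}\right) 17 \cdot 1143 + 4 \left(-7\right) = \left(- \frac{17}{6}\right) 1143 - 28 = - \frac{6477}{2} - 28 = - \frac{6533}{2}$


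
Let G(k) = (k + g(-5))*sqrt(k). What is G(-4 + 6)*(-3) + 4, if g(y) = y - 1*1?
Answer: 4 + 12*sqrt(2) ≈ 20.971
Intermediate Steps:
g(y) = -1 + y (g(y) = y - 1 = -1 + y)
G(k) = sqrt(k)*(-6 + k) (G(k) = (k + (-1 - 5))*sqrt(k) = (k - 6)*sqrt(k) = (-6 + k)*sqrt(k) = sqrt(k)*(-6 + k))
G(-4 + 6)*(-3) + 4 = (sqrt(-4 + 6)*(-6 + (-4 + 6)))*(-3) + 4 = (sqrt(2)*(-6 + 2))*(-3) + 4 = (sqrt(2)*(-4))*(-3) + 4 = -4*sqrt(2)*(-3) + 4 = 12*sqrt(2) + 4 = 4 + 12*sqrt(2)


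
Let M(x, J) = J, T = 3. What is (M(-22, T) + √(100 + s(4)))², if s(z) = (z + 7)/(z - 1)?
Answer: (9 + √933)²/9 ≈ 173.76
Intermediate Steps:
s(z) = (7 + z)/(-1 + z)
(M(-22, T) + √(100 + s(4)))² = (3 + √(100 + (7 + 4)/(-1 + 4)))² = (3 + √(100 + 11/3))² = (3 + √(311/3))² = (3 + √933/3)²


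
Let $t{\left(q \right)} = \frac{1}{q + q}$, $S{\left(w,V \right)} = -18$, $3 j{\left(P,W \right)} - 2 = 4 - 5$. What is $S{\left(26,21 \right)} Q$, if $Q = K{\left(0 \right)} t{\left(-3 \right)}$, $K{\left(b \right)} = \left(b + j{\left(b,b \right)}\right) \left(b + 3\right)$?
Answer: $3$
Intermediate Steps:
$j{\left(P,W \right)} = \frac{1}{3}$ ($j{\left(P,W \right)} = \frac{2}{3} + \frac{4 - 5}{3} = \frac{2}{3} + \frac{1}{3} \left(-1\right) = \frac{2}{3} - \frac{1}{3} = \frac{1}{3}$)
$K{\left(b \right)} = \left(3 + b\right) \left(\frac{1}{3} + b\right)$ ($K{\left(b \right)} = \left(b + \frac{1}{3}\right) \left(b + 3\right) = \left(\frac{1}{3} + b\right) \left(3 + b\right) = \left(3 + b\right) \left(\frac{1}{3} + b\right)$)
$t{\left(q \right)} = \frac{1}{2 q}$
$Q = - \frac{1}{6}$ ($Q = \left(1 + 0^{2} + \frac{10}{3} \cdot 0\right) \frac{1}{2 \left(-3\right)} = \left(1 + 0 + 0\right) \frac{1}{2} \left(- \frac{1}{3}\right) = 1 \left(- \frac{1}{6}\right) = - \frac{1}{6} \approx -0.16667$)
$S{\left(26,21 \right)} Q = \left(-18\right) \left(- \frac{1}{6}\right) = 3$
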